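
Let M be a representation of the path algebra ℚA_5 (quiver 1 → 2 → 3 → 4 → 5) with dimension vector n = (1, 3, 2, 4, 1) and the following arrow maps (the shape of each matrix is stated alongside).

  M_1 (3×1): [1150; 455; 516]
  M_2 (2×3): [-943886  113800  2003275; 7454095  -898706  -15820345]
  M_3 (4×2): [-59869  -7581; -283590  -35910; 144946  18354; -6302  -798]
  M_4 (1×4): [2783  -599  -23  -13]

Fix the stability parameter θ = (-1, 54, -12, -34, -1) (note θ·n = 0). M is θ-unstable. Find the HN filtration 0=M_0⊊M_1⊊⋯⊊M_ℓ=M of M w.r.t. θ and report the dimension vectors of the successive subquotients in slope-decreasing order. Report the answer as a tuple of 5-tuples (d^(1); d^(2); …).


Barcode: M ≅ I[1,2], I[2,3], I[2,5], I[4,4]^3. HN layers by μ_θ (5 steps, strictly decreasing):
  μ^(1)=54; μ^(2)=21; μ^(3)=7/4; μ^(4)=-1; μ^(5)=-34

((0, 1, 0, 0, 0); (0, 1, 1, 0, 0); (0, 1, 1, 1, 1); (1, 0, 0, 0, 0); (0, 0, 0, 3, 0))


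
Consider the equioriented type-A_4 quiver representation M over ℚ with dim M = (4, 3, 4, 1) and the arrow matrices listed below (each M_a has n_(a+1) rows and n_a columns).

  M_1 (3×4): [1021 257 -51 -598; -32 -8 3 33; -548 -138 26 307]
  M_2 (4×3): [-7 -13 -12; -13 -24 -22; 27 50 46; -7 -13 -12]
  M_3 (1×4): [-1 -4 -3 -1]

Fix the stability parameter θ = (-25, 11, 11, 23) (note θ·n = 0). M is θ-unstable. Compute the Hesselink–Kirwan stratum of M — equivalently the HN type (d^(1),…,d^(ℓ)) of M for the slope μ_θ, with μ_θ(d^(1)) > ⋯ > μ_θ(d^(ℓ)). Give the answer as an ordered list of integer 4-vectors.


Via rank(M_{q-1}∘⋯∘M_p): M ≅ I[1,1], I[1,2], I[1,3], I[1,4], I[3,3]^2.
μ_θ-semistable layers: μ^(1)=23; μ^(2)=11; μ^(3)=-25

((0, 0, 0, 1); (0, 3, 4, 0); (4, 0, 0, 0))


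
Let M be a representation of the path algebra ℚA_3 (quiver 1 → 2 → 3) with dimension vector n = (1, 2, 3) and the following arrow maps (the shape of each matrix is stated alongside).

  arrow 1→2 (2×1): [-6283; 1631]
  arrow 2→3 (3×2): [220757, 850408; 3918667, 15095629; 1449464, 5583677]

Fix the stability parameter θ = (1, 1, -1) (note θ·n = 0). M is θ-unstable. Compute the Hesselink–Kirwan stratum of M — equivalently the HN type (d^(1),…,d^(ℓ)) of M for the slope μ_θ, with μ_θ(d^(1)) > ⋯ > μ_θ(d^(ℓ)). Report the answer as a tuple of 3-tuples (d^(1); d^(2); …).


Interval decomposition of M: I[1,3], I[2,3], I[3,3].
HN type (ℓ=3): μ^(1)=1/3; μ^(2)=0; μ^(3)=-1

((1, 1, 1); (0, 1, 1); (0, 0, 1))


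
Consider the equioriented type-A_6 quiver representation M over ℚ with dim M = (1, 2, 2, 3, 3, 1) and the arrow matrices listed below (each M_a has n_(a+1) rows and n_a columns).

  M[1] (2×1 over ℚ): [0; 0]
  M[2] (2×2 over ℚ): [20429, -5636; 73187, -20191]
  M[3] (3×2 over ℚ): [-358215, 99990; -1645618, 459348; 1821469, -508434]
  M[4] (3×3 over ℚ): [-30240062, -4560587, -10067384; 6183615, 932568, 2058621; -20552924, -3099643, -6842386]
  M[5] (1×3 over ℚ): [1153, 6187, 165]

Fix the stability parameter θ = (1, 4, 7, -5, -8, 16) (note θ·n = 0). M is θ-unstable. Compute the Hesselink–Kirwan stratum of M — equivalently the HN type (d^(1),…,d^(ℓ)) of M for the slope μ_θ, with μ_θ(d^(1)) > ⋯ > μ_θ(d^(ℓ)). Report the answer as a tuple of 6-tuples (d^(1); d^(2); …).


Interval decomposition of M: I[1,1], I[2,3], I[2,4], I[4,5], I[4,6], I[5,5].
HN type (ℓ=7): μ^(1)=16; μ^(2)=7; μ^(3)=4; μ^(4)=2; μ^(5)=1; μ^(6)=-13/2; μ^(7)=-8

((0, 0, 0, 0, 0, 1); (0, 0, 1, 0, 0, 0); (0, 1, 0, 0, 0, 0); (0, 1, 1, 1, 0, 0); (1, 0, 0, 0, 0, 0); (0, 0, 0, 2, 2, 0); (0, 0, 0, 0, 1, 0))


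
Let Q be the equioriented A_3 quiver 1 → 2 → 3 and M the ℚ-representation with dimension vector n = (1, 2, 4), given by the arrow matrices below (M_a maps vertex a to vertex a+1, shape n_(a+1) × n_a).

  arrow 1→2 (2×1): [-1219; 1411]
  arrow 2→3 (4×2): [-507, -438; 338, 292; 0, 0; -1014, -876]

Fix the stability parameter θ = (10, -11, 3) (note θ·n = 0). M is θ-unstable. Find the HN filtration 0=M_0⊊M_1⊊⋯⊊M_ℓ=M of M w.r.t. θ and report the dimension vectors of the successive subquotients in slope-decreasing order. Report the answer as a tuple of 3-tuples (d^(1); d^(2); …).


Interval decomposition of M: I[1,3], I[2,2], I[3,3]^3.
HN type (ℓ=3): μ^(1)=3; μ^(2)=-1/2; μ^(3)=-11

((0, 0, 4); (1, 1, 0); (0, 1, 0))


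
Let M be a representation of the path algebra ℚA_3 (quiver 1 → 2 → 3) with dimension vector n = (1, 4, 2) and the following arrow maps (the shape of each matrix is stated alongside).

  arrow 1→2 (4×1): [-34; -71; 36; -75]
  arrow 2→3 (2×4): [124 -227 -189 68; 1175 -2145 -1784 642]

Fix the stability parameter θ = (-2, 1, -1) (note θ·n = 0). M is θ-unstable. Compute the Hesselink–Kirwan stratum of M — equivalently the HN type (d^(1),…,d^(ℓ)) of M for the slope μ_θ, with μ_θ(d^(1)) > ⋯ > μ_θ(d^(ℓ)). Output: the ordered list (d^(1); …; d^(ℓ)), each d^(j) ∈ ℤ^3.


Barcode: M ≅ I[1,3], I[2,2]^2, I[2,3]. HN layers by μ_θ (3 steps, strictly decreasing):
  μ^(1)=1; μ^(2)=0; μ^(3)=-2

((0, 2, 0); (0, 2, 2); (1, 0, 0))


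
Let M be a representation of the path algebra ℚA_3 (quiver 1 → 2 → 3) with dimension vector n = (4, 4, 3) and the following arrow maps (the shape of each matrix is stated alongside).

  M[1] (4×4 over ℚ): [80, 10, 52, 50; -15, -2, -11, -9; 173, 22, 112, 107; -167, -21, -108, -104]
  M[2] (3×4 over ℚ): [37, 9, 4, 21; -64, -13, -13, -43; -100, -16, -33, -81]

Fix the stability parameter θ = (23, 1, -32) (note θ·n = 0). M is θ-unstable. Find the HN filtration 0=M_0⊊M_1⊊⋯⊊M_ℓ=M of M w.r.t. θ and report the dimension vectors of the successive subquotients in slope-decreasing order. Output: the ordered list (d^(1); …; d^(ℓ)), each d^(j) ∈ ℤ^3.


Interval decomposition of M: I[1,1], I[1,3]^3, I[2,2].
HN type (ℓ=3): μ^(1)=23; μ^(2)=1; μ^(3)=-8/3

((1, 0, 0); (0, 1, 0); (3, 3, 3))


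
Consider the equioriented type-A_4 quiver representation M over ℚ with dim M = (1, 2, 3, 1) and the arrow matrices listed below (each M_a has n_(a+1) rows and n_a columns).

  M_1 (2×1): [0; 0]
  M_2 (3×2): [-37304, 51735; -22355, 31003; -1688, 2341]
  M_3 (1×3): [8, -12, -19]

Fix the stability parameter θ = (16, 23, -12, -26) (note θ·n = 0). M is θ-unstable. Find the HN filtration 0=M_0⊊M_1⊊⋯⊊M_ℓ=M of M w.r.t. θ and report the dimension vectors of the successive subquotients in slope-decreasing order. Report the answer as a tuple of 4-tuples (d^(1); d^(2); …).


Via rank(M_{q-1}∘⋯∘M_p): M ≅ I[1,1], I[2,3], I[2,4], I[3,3].
μ_θ-semistable layers: μ^(1)=16; μ^(2)=11/2; μ^(3)=-5; μ^(4)=-12

((1, 0, 0, 0); (0, 1, 1, 0); (0, 1, 1, 1); (0, 0, 1, 0))


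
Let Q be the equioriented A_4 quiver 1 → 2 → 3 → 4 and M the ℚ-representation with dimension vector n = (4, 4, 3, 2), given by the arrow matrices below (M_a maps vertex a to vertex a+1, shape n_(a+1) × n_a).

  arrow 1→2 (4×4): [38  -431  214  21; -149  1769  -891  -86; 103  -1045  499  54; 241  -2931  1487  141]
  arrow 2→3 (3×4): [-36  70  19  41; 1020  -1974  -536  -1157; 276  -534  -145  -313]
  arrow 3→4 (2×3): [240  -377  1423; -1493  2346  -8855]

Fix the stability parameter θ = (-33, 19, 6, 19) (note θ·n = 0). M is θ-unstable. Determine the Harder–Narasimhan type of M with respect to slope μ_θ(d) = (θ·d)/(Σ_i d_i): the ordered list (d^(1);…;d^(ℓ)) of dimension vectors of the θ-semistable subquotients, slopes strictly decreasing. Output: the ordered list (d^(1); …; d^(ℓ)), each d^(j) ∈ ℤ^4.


Interval decomposition of M: I[1,2]^2, I[1,3], I[1,4], I[3,4].
HN type (ℓ=4): μ^(1)=19; μ^(2)=25/2; μ^(3)=6; μ^(4)=-33

((0, 2, 0, 2); (0, 2, 2, 0); (0, 0, 1, 0); (4, 0, 0, 0))


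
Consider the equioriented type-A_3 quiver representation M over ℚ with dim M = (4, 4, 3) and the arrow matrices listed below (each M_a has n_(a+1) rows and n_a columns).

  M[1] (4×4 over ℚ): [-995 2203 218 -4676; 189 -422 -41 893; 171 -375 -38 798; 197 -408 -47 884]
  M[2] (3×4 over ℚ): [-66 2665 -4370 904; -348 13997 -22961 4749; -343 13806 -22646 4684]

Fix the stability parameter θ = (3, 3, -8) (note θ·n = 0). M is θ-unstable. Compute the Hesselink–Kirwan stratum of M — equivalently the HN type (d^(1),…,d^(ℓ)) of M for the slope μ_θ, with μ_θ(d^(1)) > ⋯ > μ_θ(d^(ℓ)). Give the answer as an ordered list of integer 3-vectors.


Via rank(M_{q-1}∘⋯∘M_p): M ≅ I[1,2], I[1,3]^3.
μ_θ-semistable layers: μ^(1)=3; μ^(2)=-2/3

((1, 1, 0); (3, 3, 3))


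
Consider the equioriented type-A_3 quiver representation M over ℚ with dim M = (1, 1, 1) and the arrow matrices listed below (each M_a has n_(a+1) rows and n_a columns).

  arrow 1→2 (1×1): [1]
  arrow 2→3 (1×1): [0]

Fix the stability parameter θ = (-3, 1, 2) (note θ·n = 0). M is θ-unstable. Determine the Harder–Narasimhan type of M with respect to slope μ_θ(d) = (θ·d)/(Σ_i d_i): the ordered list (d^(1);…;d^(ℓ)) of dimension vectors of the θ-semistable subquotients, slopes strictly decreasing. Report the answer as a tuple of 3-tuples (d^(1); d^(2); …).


Via rank(M_{q-1}∘⋯∘M_p): M ≅ I[1,2], I[3,3].
μ_θ-semistable layers: μ^(1)=2; μ^(2)=1; μ^(3)=-3

((0, 0, 1); (0, 1, 0); (1, 0, 0))


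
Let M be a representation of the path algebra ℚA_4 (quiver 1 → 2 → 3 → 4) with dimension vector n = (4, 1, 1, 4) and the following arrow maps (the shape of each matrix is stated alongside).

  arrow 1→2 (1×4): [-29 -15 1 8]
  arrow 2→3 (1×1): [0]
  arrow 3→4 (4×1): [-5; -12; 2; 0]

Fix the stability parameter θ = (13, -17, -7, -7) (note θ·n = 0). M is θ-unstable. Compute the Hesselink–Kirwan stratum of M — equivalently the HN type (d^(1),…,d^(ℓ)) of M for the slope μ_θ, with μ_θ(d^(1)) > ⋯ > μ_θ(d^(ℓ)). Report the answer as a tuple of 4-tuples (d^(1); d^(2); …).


Via rank(M_{q-1}∘⋯∘M_p): M ≅ I[1,1]^3, I[1,2], I[3,4], I[4,4]^3.
μ_θ-semistable layers: μ^(1)=13; μ^(2)=-2; μ^(3)=-7

((3, 0, 0, 0); (1, 1, 0, 0); (0, 0, 1, 4))


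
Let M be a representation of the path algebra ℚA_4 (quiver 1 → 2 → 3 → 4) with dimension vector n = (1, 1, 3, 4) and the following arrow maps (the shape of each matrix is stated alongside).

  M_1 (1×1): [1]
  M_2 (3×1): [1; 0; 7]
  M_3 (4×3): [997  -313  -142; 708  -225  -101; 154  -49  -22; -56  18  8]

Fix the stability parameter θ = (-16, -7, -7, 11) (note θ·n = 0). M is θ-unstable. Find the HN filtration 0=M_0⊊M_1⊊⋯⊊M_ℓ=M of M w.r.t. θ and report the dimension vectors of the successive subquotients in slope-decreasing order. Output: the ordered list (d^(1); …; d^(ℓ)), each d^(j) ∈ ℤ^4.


Barcode: M ≅ I[1,4], I[3,4]^2, I[4,4]. HN layers by μ_θ (3 steps, strictly decreasing):
  μ^(1)=11; μ^(2)=-7; μ^(3)=-16

((0, 0, 0, 4); (0, 1, 3, 0); (1, 0, 0, 0))


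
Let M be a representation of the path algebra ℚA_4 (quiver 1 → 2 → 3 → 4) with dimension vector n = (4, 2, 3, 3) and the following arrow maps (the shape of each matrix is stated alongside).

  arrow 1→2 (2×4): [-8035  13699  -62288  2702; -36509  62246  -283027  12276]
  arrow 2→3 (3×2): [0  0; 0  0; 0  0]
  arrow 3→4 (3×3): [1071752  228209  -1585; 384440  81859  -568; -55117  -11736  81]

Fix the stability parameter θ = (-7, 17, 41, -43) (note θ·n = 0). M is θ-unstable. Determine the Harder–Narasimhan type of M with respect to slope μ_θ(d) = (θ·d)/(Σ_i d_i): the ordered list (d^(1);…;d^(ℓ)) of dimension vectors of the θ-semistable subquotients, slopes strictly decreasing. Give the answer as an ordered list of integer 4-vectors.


Via rank(M_{q-1}∘⋯∘M_p): M ≅ I[1,1]^2, I[1,2]^2, I[3,4]^3.
μ_θ-semistable layers: μ^(1)=17; μ^(2)=-1; μ^(3)=-7

((0, 2, 0, 0); (0, 0, 3, 3); (4, 0, 0, 0))


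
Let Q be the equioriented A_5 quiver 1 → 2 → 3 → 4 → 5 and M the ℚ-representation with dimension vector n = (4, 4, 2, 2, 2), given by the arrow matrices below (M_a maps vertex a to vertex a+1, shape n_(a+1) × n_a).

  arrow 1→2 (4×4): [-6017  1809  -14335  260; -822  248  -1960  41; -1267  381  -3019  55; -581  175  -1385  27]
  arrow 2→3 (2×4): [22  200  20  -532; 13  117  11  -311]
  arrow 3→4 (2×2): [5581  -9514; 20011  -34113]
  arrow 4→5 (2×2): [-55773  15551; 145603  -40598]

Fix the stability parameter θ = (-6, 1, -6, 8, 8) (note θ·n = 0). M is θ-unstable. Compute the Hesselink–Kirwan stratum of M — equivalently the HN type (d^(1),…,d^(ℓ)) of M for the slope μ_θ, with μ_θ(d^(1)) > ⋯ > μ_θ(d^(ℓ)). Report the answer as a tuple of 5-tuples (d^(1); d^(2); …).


Via rank(M_{q-1}∘⋯∘M_p): M ≅ I[1,1], I[1,2], I[1,5]^2, I[2,2].
μ_θ-semistable layers: μ^(1)=8; μ^(2)=1; μ^(3)=-5/2; μ^(4)=-6

((0, 0, 0, 2, 2); (0, 2, 0, 0, 0); (0, 2, 2, 0, 0); (4, 0, 0, 0, 0))


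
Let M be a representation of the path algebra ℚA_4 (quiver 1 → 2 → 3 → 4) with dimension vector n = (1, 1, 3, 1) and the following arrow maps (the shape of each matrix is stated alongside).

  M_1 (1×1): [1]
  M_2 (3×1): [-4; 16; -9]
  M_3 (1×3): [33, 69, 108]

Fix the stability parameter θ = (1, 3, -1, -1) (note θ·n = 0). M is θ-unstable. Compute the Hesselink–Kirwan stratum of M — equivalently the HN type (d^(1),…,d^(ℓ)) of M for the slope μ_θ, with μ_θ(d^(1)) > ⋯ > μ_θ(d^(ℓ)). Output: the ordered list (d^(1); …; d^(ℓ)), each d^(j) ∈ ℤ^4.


Interval decomposition of M: I[1,3], I[3,3], I[3,4].
HN type (ℓ=2): μ^(1)=1; μ^(2)=-1

((1, 1, 1, 0); (0, 0, 2, 1))


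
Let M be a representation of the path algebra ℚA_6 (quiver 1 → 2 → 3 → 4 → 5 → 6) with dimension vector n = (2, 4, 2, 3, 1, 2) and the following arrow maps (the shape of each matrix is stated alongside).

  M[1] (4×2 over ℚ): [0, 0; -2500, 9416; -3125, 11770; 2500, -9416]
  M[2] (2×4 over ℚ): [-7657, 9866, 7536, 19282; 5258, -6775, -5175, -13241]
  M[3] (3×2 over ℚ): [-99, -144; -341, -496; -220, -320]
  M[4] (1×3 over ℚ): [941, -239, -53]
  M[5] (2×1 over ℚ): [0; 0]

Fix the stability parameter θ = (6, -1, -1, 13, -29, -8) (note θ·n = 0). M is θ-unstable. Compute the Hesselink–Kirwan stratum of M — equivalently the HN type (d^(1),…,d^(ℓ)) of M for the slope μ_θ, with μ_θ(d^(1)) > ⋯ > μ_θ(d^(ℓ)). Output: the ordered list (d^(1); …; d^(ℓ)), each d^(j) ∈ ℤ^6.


Barcode: M ≅ I[1,1], I[1,3], I[2,2]^2, I[2,4], I[4,4], I[4,5], I[6,6]^2. HN layers by μ_θ (5 steps, strictly decreasing):
  μ^(1)=13; μ^(2)=6; μ^(3)=4/3; μ^(4)=-1; μ^(5)=-8

((0, 0, 0, 2, 0, 0); (1, 0, 0, 0, 0, 0); (1, 1, 1, 0, 0, 0); (0, 3, 1, 0, 0, 0); (0, 0, 0, 1, 1, 2))


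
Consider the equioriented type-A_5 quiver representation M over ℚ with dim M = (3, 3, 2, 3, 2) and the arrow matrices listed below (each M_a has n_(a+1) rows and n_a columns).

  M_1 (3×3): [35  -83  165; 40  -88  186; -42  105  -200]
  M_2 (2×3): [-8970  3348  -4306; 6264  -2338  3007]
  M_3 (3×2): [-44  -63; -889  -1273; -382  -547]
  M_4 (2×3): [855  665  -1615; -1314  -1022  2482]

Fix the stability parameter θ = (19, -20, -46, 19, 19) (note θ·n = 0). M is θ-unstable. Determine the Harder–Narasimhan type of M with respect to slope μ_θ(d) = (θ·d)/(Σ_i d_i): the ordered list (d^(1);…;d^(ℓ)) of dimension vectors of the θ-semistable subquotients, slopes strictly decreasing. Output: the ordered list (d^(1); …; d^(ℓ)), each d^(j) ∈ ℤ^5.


Interval decomposition of M: I[1,2], I[1,4], I[1,5], I[4,4], I[5,5].
HN type (ℓ=3): μ^(1)=19; μ^(2)=-1/2; μ^(3)=-47/3

((0, 0, 0, 3, 2); (1, 1, 0, 0, 0); (2, 2, 2, 0, 0))


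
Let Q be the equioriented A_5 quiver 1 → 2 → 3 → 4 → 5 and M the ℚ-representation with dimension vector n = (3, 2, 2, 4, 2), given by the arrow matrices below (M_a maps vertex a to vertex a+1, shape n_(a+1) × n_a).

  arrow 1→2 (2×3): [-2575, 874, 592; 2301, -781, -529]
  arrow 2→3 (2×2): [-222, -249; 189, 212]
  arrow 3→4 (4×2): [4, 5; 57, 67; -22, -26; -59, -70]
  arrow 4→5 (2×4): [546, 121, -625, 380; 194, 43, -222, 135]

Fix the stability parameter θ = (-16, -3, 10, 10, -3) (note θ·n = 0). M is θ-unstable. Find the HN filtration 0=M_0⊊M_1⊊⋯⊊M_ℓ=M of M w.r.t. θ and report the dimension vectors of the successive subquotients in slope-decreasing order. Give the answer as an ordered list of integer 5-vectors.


Via rank(M_{q-1}∘⋯∘M_p): M ≅ I[1,1], I[1,5]^2, I[4,4]^2.
μ_θ-semistable layers: μ^(1)=10; μ^(2)=17/3; μ^(3)=-3; μ^(4)=-16

((0, 0, 0, 2, 0); (0, 0, 2, 2, 2); (0, 2, 0, 0, 0); (3, 0, 0, 0, 0))


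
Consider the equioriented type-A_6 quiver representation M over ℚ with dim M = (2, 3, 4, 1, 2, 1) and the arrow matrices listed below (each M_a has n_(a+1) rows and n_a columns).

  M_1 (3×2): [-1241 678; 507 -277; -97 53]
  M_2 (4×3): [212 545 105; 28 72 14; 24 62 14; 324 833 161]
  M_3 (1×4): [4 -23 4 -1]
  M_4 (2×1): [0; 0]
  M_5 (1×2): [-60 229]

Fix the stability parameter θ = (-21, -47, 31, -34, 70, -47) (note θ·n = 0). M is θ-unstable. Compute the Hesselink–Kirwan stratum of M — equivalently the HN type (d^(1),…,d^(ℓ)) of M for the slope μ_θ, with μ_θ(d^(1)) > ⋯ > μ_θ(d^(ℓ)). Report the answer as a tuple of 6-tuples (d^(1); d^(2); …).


Barcode: M ≅ I[1,3], I[1,4], I[2,2], I[3,3]^2, I[5,5], I[5,6]. HN layers by μ_θ (6 steps, strictly decreasing):
  μ^(1)=70; μ^(2)=31; μ^(3)=23/2; μ^(4)=-3/2; μ^(5)=-34; μ^(6)=-47

((0, 0, 0, 0, 1, 0); (0, 0, 3, 0, 0, 0); (0, 0, 0, 0, 1, 1); (0, 0, 1, 1, 0, 0); (2, 2, 0, 0, 0, 0); (0, 1, 0, 0, 0, 0))


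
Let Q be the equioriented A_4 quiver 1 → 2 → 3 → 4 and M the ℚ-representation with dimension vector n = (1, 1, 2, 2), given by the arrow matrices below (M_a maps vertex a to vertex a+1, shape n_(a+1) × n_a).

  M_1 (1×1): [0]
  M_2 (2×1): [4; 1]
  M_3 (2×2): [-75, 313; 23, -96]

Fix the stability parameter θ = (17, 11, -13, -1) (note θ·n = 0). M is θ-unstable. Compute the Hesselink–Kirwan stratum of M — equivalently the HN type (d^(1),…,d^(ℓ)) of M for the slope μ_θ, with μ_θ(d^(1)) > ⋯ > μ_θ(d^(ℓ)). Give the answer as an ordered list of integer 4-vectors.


Via rank(M_{q-1}∘⋯∘M_p): M ≅ I[1,1], I[2,4], I[3,4].
μ_θ-semistable layers: μ^(1)=17; μ^(2)=-1; μ^(3)=-13

((1, 0, 0, 0); (0, 1, 1, 2); (0, 0, 1, 0))


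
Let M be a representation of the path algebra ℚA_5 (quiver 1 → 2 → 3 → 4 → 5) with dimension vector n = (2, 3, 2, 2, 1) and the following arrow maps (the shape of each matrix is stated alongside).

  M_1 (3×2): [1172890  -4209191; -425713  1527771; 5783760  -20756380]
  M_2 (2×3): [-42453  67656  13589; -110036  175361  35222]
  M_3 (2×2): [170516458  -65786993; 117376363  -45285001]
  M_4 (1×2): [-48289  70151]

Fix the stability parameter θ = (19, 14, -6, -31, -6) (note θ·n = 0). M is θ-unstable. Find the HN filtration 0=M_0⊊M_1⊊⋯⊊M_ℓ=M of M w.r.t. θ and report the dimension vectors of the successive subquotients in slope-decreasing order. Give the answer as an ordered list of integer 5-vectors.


Via rank(M_{q-1}∘⋯∘M_p): M ≅ I[1,4], I[1,5], I[2,2].
μ_θ-semistable layers: μ^(1)=14; μ^(2)=-1; μ^(3)=-2

((0, 1, 0, 0, 0); (1, 1, 1, 1, 0); (1, 1, 1, 1, 1))


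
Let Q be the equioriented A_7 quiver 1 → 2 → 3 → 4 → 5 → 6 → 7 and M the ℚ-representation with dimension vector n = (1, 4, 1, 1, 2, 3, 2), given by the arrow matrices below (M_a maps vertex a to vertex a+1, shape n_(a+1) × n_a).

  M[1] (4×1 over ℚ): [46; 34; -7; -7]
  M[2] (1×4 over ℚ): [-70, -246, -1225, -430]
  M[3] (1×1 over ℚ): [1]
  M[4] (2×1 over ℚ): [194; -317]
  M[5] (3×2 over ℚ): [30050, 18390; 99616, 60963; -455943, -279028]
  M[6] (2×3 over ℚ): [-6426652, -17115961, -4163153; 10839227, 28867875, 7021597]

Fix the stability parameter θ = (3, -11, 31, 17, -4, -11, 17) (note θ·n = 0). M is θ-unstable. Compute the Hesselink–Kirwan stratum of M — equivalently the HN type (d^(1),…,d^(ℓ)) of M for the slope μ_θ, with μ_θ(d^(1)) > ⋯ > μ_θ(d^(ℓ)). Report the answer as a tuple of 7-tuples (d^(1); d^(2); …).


Via rank(M_{q-1}∘⋯∘M_p): M ≅ I[1,7], I[2,2]^3, I[5,7], I[6,6].
μ_θ-semistable layers: μ^(1)=17; μ^(2)=33/4; μ^(3)=-4; μ^(4)=-15/2; μ^(5)=-11

((0, 0, 0, 0, 0, 0, 2); (0, 0, 1, 1, 1, 1, 0); (1, 1, 0, 0, 0, 0, 0); (0, 0, 0, 0, 1, 1, 0); (0, 3, 0, 0, 0, 1, 0))


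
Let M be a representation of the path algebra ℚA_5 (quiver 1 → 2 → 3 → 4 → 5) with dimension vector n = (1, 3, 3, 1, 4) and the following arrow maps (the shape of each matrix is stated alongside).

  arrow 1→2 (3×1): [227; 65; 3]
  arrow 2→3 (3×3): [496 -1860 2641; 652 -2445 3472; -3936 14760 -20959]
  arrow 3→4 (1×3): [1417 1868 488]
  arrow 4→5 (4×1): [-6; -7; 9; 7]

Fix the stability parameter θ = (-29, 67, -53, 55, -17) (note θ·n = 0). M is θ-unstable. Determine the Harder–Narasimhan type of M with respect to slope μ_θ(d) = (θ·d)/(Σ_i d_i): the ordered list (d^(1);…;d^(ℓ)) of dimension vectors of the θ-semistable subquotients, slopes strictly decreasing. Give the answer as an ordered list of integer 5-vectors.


Via rank(M_{q-1}∘⋯∘M_p): M ≅ I[1,5], I[2,2], I[2,3], I[3,3], I[5,5]^3.
μ_θ-semistable layers: μ^(1)=67; μ^(2)=19; μ^(3)=7; μ^(4)=-17; μ^(5)=-29; μ^(6)=-53

((0, 1, 0, 0, 0); (0, 0, 0, 1, 1); (0, 2, 2, 0, 0); (0, 0, 0, 0, 3); (1, 0, 0, 0, 0); (0, 0, 1, 0, 0))


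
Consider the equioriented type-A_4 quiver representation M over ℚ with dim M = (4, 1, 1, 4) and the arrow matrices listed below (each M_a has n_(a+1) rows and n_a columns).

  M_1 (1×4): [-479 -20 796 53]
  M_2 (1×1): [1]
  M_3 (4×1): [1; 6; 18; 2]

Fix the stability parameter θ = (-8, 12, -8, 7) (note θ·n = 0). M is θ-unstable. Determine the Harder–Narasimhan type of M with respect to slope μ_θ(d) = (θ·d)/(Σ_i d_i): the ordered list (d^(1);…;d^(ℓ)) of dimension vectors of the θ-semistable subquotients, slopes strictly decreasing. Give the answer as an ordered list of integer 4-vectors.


Barcode: M ≅ I[1,1]^3, I[1,4], I[4,4]^3. HN layers by μ_θ (3 steps, strictly decreasing):
  μ^(1)=7; μ^(2)=2; μ^(3)=-8

((0, 0, 0, 4); (0, 1, 1, 0); (4, 0, 0, 0))


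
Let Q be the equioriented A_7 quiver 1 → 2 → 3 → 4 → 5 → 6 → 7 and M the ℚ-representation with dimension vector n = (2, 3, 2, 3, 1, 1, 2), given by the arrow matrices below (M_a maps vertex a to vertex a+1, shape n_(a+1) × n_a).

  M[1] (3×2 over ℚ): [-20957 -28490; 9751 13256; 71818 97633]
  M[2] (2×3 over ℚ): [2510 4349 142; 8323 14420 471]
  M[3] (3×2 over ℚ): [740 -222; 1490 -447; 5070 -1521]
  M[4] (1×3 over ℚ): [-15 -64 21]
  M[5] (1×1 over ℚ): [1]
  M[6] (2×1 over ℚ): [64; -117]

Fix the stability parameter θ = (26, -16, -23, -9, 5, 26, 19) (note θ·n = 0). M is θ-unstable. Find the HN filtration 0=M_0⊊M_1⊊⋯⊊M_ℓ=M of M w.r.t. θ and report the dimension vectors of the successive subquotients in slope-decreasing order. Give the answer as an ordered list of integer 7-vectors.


Via rank(M_{q-1}∘⋯∘M_p): M ≅ I[1,3], I[1,7], I[2,2], I[4,4]^2, I[7,7].
μ_θ-semistable layers: μ^(1)=45/2; μ^(2)=19; μ^(3)=5; μ^(4)=-13/3; μ^(5)=-11/2; μ^(6)=-9; μ^(7)=-16

((0, 0, 0, 0, 0, 1, 1); (0, 0, 0, 0, 0, 0, 1); (0, 0, 0, 0, 1, 0, 0); (1, 1, 1, 0, 0, 0, 0); (1, 1, 1, 1, 0, 0, 0); (0, 0, 0, 2, 0, 0, 0); (0, 1, 0, 0, 0, 0, 0))


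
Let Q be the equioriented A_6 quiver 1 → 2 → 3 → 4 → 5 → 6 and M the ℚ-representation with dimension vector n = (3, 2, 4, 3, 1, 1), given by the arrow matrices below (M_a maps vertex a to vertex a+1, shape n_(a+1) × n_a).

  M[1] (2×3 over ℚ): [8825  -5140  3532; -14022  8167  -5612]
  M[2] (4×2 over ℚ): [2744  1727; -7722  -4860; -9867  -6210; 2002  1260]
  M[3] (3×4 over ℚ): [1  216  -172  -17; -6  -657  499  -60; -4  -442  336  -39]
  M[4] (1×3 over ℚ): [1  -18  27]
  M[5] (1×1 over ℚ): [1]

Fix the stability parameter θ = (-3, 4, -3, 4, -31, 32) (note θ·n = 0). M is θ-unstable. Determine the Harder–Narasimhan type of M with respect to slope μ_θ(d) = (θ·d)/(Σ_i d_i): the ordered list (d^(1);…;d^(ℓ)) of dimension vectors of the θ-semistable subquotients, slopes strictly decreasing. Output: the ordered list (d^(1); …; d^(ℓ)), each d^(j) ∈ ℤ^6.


Barcode: M ≅ I[1,1], I[1,4], I[1,6], I[3,3], I[3,4]. HN layers by μ_θ (5 steps, strictly decreasing):
  μ^(1)=32; μ^(2)=4; μ^(3)=1/2; μ^(4)=-3; μ^(5)=-29/5

((0, 0, 0, 0, 0, 1); (0, 0, 0, 2, 0, 0); (0, 1, 1, 0, 0, 0); (2, 0, 2, 0, 0, 0); (1, 1, 1, 1, 1, 0))


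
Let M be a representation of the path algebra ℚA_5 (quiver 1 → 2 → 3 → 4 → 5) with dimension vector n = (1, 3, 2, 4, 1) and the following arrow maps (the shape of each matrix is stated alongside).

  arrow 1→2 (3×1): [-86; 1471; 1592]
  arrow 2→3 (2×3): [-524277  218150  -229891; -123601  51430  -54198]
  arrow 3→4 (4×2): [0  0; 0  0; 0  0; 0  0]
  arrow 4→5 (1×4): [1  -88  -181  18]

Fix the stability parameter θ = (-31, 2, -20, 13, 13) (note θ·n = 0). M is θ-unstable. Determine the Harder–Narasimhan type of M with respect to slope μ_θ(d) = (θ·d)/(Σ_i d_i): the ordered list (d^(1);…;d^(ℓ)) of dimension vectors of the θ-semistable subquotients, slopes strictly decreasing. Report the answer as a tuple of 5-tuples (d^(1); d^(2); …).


Barcode: M ≅ I[1,2], I[2,3]^2, I[4,4]^3, I[4,5]. HN layers by μ_θ (4 steps, strictly decreasing):
  μ^(1)=13; μ^(2)=2; μ^(3)=-9; μ^(4)=-31

((0, 0, 0, 4, 1); (0, 1, 0, 0, 0); (0, 2, 2, 0, 0); (1, 0, 0, 0, 0))


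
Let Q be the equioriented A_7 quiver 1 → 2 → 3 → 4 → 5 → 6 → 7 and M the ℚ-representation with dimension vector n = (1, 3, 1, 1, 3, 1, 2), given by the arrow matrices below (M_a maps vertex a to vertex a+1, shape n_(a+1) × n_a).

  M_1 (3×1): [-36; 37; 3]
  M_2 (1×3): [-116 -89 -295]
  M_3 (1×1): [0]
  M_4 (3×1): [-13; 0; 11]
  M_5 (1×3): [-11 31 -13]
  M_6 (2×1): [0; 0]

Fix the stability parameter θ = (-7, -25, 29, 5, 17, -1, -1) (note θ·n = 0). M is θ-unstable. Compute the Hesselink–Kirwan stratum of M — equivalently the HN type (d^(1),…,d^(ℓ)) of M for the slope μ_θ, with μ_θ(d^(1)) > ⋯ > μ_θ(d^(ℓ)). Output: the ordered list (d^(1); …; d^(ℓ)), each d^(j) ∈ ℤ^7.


Via rank(M_{q-1}∘⋯∘M_p): M ≅ I[1,3], I[2,2]^2, I[4,5], I[5,5], I[5,6], I[7,7]^2.
μ_θ-semistable layers: μ^(1)=29; μ^(2)=17; μ^(3)=8; μ^(4)=5; μ^(5)=-1; μ^(6)=-16; μ^(7)=-25

((0, 0, 1, 0, 0, 0, 0); (0, 0, 0, 0, 2, 0, 0); (0, 0, 0, 0, 1, 1, 0); (0, 0, 0, 1, 0, 0, 0); (0, 0, 0, 0, 0, 0, 2); (1, 1, 0, 0, 0, 0, 0); (0, 2, 0, 0, 0, 0, 0))


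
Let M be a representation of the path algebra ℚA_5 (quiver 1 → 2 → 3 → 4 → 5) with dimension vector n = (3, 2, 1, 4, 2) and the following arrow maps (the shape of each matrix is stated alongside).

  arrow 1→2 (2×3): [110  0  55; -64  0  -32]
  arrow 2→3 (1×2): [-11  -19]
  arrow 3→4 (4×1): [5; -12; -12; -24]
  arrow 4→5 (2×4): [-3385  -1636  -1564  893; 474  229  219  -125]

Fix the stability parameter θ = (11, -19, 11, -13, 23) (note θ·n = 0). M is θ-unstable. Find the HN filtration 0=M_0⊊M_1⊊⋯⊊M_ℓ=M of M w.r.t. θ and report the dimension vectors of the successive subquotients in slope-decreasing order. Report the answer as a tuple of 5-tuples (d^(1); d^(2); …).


Barcode: M ≅ I[1,1]^2, I[1,5], I[2,2], I[4,4]^2, I[4,5]. HN layers by μ_θ (6 steps, strictly decreasing):
  μ^(1)=23; μ^(2)=11; μ^(3)=-1; μ^(4)=-4; μ^(5)=-13; μ^(6)=-19

((0, 0, 0, 0, 2); (2, 0, 0, 0, 0); (0, 0, 1, 1, 0); (1, 1, 0, 0, 0); (0, 0, 0, 3, 0); (0, 1, 0, 0, 0))


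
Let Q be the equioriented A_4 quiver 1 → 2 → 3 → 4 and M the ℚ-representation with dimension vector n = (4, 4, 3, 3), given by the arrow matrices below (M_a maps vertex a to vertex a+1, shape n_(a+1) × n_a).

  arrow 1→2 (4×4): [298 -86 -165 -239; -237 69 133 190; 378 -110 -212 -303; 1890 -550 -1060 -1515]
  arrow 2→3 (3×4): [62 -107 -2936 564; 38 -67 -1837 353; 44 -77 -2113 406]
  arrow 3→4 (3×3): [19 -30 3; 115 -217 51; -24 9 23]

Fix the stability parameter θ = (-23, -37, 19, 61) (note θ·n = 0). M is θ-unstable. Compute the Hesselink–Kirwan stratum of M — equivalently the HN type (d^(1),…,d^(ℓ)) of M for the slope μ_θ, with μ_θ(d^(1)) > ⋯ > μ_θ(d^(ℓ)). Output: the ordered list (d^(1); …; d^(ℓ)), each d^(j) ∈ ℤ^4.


Interval decomposition of M: I[1,1], I[1,2], I[1,4]^2, I[2,4].
HN type (ℓ=5): μ^(1)=61; μ^(2)=19; μ^(3)=-23; μ^(4)=-30; μ^(5)=-37

((0, 0, 0, 3); (0, 0, 3, 0); (1, 0, 0, 0); (3, 3, 0, 0); (0, 1, 0, 0))


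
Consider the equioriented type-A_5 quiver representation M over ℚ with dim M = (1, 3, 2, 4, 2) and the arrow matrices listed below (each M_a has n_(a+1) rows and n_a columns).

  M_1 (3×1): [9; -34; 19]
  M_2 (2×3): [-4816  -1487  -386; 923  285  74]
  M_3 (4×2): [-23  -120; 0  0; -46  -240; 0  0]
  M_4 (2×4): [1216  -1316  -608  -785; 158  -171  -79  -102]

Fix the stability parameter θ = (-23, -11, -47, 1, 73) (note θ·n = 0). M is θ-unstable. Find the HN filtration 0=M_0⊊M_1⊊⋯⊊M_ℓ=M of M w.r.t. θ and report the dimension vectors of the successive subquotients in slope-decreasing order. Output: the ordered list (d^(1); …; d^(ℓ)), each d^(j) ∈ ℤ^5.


Barcode: M ≅ I[1,3], I[2,2], I[2,4], I[4,4], I[4,5]^2. HN layers by μ_θ (5 steps, strictly decreasing):
  μ^(1)=73; μ^(2)=1; μ^(3)=-11; μ^(4)=-27; μ^(5)=-29

((0, 0, 0, 0, 2); (0, 0, 0, 4, 0); (0, 1, 0, 0, 0); (1, 1, 1, 0, 0); (0, 1, 1, 0, 0))


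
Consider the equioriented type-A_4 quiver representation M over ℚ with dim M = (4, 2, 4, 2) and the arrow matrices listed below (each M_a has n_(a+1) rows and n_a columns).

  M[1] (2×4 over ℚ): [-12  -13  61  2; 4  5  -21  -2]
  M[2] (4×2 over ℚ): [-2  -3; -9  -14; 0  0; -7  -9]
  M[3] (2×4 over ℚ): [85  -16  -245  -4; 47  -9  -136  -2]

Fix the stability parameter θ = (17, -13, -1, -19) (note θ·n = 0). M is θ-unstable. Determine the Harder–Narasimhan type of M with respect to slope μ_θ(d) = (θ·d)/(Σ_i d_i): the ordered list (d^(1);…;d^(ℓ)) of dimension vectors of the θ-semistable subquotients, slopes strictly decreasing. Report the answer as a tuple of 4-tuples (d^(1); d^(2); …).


Interval decomposition of M: I[1,1]^2, I[1,4]^2, I[3,3]^2.
HN type (ℓ=3): μ^(1)=17; μ^(2)=-1; μ^(3)=-4

((2, 0, 0, 0); (0, 0, 2, 0); (2, 2, 2, 2))


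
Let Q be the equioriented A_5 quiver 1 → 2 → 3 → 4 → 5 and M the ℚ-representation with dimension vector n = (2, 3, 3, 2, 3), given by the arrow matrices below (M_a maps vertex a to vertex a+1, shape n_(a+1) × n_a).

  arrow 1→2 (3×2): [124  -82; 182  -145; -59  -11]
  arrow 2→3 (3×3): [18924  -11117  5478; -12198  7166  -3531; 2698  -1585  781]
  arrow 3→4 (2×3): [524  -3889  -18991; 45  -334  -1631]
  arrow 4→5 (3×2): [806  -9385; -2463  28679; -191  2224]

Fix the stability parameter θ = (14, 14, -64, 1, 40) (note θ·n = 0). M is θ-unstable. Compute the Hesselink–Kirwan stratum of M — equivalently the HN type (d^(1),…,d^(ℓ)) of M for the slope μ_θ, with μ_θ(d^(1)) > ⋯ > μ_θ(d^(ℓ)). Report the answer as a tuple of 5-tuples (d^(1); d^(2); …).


Interval decomposition of M: I[1,5]^2, I[2,2], I[3,3], I[5,5].
HN type (ℓ=5): μ^(1)=40; μ^(2)=14; μ^(3)=1; μ^(4)=-12; μ^(5)=-64

((0, 0, 0, 0, 3); (0, 1, 0, 0, 0); (0, 0, 0, 2, 0); (2, 2, 2, 0, 0); (0, 0, 1, 0, 0))


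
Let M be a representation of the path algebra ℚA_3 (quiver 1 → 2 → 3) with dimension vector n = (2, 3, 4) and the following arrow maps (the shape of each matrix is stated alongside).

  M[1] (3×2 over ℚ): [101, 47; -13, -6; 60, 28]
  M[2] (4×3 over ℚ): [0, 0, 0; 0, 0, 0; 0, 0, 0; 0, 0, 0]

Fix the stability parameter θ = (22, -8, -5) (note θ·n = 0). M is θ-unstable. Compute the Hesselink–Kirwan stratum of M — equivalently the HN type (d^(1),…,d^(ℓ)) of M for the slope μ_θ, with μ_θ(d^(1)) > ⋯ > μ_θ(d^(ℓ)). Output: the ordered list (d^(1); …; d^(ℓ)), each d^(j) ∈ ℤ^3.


Interval decomposition of M: I[1,2]^2, I[2,2], I[3,3]^4.
HN type (ℓ=3): μ^(1)=7; μ^(2)=-5; μ^(3)=-8

((2, 2, 0); (0, 0, 4); (0, 1, 0))


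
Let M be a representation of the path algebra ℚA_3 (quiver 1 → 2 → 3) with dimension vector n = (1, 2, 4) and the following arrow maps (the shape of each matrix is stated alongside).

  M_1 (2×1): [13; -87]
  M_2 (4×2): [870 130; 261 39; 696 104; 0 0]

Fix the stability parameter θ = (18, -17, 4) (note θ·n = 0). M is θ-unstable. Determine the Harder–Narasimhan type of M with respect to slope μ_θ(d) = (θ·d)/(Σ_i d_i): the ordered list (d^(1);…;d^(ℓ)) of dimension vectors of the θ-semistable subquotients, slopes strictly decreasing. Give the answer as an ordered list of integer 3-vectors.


Barcode: M ≅ I[1,2], I[2,3], I[3,3]^3. HN layers by μ_θ (3 steps, strictly decreasing):
  μ^(1)=4; μ^(2)=1/2; μ^(3)=-17

((0, 0, 4); (1, 1, 0); (0, 1, 0))


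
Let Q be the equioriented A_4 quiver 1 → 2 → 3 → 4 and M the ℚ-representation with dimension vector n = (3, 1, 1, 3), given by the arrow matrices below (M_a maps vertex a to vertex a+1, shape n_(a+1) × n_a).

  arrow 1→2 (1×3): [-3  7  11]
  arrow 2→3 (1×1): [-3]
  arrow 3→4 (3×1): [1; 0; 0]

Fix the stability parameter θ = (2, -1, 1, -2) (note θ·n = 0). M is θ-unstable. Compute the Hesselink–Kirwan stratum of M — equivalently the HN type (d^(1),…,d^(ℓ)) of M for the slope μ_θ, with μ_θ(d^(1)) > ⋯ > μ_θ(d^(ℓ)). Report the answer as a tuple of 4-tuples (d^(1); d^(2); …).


Barcode: M ≅ I[1,1]^2, I[1,4], I[4,4]^2. HN layers by μ_θ (3 steps, strictly decreasing):
  μ^(1)=2; μ^(2)=0; μ^(3)=-2

((2, 0, 0, 0); (1, 1, 1, 1); (0, 0, 0, 2))


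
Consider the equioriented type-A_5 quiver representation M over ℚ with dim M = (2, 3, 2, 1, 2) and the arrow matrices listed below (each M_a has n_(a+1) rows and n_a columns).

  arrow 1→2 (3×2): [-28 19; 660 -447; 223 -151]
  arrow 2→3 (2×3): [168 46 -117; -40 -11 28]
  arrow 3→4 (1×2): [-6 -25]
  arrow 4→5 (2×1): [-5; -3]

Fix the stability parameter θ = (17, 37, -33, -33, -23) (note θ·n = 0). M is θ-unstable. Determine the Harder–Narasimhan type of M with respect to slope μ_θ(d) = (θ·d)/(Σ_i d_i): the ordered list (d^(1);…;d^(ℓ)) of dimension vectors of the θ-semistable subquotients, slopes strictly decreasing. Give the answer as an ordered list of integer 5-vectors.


Interval decomposition of M: I[1,3], I[1,5], I[2,2], I[5,5].
HN type (ℓ=4): μ^(1)=37; μ^(2)=7; μ^(3)=-7; μ^(4)=-23

((0, 1, 0, 0, 0); (1, 1, 1, 0, 0); (1, 1, 1, 1, 1); (0, 0, 0, 0, 1))


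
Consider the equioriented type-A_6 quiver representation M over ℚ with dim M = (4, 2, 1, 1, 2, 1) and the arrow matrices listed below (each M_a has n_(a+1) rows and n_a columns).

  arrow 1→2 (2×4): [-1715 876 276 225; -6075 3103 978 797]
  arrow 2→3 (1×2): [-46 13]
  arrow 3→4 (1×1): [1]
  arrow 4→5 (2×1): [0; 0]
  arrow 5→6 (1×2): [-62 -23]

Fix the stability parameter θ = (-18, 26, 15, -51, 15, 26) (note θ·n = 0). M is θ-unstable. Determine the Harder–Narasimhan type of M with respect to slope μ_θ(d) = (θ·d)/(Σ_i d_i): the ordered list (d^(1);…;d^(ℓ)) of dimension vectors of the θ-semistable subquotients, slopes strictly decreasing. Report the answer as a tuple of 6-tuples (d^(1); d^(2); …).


Barcode: M ≅ I[1,1]^2, I[1,2], I[1,4], I[5,5], I[5,6]. HN layers by μ_θ (4 steps, strictly decreasing):
  μ^(1)=26; μ^(2)=15; μ^(3)=-10/3; μ^(4)=-18

((0, 1, 0, 0, 0, 1); (0, 0, 0, 0, 2, 0); (0, 1, 1, 1, 0, 0); (4, 0, 0, 0, 0, 0))


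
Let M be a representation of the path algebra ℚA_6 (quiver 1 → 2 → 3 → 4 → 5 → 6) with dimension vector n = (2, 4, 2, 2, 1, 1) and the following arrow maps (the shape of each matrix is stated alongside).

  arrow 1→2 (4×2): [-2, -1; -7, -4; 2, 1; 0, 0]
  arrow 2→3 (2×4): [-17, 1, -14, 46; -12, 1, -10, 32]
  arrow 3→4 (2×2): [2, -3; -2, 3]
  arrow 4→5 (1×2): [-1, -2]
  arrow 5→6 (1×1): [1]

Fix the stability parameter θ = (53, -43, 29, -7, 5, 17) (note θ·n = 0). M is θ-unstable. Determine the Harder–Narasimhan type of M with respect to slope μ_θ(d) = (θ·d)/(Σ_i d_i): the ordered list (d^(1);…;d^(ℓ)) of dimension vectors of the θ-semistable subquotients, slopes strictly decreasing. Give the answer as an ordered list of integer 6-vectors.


Interval decomposition of M: I[1,3], I[1,6], I[2,2]^2, I[4,4].
HN type (ℓ=6): μ^(1)=29; μ^(2)=17; μ^(3)=9; μ^(4)=5; μ^(5)=-7; μ^(6)=-43

((0, 0, 1, 0, 0, 0); (0, 0, 0, 0, 0, 1); (0, 0, 1, 1, 1, 0); (2, 2, 0, 0, 0, 0); (0, 0, 0, 1, 0, 0); (0, 2, 0, 0, 0, 0))


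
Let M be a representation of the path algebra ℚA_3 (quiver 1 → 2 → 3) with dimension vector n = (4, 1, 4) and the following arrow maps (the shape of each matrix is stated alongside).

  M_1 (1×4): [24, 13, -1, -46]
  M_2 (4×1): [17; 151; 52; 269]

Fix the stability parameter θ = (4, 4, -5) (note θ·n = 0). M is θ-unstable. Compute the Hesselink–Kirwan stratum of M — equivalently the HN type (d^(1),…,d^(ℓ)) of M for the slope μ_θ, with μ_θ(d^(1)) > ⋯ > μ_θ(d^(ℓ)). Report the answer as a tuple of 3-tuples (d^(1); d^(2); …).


Via rank(M_{q-1}∘⋯∘M_p): M ≅ I[1,1]^3, I[1,3], I[3,3]^3.
μ_θ-semistable layers: μ^(1)=4; μ^(2)=1; μ^(3)=-5

((3, 0, 0); (1, 1, 1); (0, 0, 3))


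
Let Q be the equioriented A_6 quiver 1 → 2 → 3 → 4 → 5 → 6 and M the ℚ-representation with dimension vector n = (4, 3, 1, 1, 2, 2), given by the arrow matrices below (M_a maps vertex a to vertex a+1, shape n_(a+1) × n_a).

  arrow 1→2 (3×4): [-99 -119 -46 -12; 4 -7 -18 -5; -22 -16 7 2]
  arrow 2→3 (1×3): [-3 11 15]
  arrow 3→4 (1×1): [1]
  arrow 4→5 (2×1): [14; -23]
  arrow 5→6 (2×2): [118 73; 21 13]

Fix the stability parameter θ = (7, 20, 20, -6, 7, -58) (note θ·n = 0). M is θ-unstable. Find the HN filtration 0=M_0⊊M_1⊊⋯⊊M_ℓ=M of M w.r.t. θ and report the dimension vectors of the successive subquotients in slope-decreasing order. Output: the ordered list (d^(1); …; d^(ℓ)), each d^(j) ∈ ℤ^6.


Barcode: M ≅ I[1,1], I[1,2]^2, I[1,6], I[5,6]. HN layers by μ_θ (4 steps, strictly decreasing):
  μ^(1)=20; μ^(2)=7; μ^(3)=-5/3; μ^(4)=-51/2

((0, 2, 0, 0, 0, 0); (3, 0, 0, 0, 0, 0); (1, 1, 1, 1, 1, 1); (0, 0, 0, 0, 1, 1))


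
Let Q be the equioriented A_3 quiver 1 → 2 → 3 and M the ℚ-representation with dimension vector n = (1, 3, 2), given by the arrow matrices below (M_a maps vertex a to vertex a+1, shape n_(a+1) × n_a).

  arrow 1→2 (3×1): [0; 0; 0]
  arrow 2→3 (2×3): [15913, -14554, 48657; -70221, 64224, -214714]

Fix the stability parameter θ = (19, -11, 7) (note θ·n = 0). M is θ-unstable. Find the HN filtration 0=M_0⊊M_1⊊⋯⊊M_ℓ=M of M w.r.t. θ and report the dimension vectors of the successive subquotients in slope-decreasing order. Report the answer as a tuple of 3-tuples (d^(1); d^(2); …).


Via rank(M_{q-1}∘⋯∘M_p): M ≅ I[1,1], I[2,2], I[2,3]^2.
μ_θ-semistable layers: μ^(1)=19; μ^(2)=7; μ^(3)=-11

((1, 0, 0); (0, 0, 2); (0, 3, 0))


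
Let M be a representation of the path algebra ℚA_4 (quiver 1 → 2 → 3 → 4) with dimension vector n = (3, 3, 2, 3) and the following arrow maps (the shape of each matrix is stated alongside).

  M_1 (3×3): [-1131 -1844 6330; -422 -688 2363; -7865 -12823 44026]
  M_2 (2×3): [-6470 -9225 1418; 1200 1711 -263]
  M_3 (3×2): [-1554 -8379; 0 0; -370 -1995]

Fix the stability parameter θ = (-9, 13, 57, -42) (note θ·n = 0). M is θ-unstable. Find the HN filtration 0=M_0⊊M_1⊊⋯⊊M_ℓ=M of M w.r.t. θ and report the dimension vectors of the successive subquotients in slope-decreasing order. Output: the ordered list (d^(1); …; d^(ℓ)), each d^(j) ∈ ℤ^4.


Via rank(M_{q-1}∘⋯∘M_p): M ≅ I[1,2], I[1,3], I[1,4], I[4,4]^2.
μ_θ-semistable layers: μ^(1)=57; μ^(2)=13; μ^(3)=28/3; μ^(4)=-9; μ^(5)=-42

((0, 0, 1, 0); (0, 2, 0, 0); (0, 1, 1, 1); (3, 0, 0, 0); (0, 0, 0, 2))
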